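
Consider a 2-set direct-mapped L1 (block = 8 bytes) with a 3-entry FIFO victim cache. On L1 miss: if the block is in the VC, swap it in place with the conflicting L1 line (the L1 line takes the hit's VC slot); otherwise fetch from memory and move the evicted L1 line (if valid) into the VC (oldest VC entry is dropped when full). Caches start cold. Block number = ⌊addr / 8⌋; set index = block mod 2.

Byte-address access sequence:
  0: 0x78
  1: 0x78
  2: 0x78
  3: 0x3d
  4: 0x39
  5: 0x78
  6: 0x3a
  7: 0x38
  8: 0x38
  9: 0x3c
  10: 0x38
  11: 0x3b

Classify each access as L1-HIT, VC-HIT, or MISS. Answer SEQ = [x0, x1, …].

SEQ = [MISS, L1-HIT, L1-HIT, MISS, L1-HIT, VC-HIT, VC-HIT, L1-HIT, L1-HIT, L1-HIT, L1-HIT, L1-HIT]

0: 0x78 (blk 15, set 1) → MISS  vc=[]
1: 0x78 (blk 15, set 1) → L1-HIT  vc=[]
2: 0x78 (blk 15, set 1) → L1-HIT  vc=[]
3: 0x3d (blk 7, set 1) → MISS  vc=[15]
4: 0x39 (blk 7, set 1) → L1-HIT  vc=[15]
5: 0x78 (blk 15, set 1) → VC-HIT  vc=[7]
6: 0x3a (blk 7, set 1) → VC-HIT  vc=[15]
7: 0x38 (blk 7, set 1) → L1-HIT  vc=[15]
8: 0x38 (blk 7, set 1) → L1-HIT  vc=[15]
9: 0x3c (blk 7, set 1) → L1-HIT  vc=[15]
10: 0x38 (blk 7, set 1) → L1-HIT  vc=[15]
11: 0x3b (blk 7, set 1) → L1-HIT  vc=[15]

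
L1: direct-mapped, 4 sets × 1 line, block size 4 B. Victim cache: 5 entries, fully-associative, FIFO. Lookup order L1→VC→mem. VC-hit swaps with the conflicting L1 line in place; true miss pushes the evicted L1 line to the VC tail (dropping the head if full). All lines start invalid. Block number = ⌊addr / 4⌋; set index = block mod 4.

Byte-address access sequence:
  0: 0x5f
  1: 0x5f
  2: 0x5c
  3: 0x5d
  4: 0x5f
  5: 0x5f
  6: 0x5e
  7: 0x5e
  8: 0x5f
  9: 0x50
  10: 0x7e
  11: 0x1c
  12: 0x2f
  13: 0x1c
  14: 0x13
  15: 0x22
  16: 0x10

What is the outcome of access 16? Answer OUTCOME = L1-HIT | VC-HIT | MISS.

OUTCOME = VC-HIT

#0 0x5f→b23/s3 MISS; vc=[]
#1 0x5f→b23/s3 L1-HIT; vc=[]
#2 0x5c→b23/s3 L1-HIT; vc=[]
#3 0x5d→b23/s3 L1-HIT; vc=[]
#4 0x5f→b23/s3 L1-HIT; vc=[]
#5 0x5f→b23/s3 L1-HIT; vc=[]
#6 0x5e→b23/s3 L1-HIT; vc=[]
#7 0x5e→b23/s3 L1-HIT; vc=[]
#8 0x5f→b23/s3 L1-HIT; vc=[]
#9 0x50→b20/s0 MISS; vc=[]
#10 0x7e→b31/s3 MISS; vc=[23]
#11 0x1c→b7/s3 MISS; vc=[23,31]
#12 0x2f→b11/s3 MISS; vc=[23,31,7]
#13 0x1c→b7/s3 VC-HIT; vc=[23,31,11]
#14 0x13→b4/s0 MISS; vc=[23,31,11,20]
#15 0x22→b8/s0 MISS; vc=[23,31,11,20,4]
#16 0x10→b4/s0 VC-HIT; vc=[23,31,11,20,8]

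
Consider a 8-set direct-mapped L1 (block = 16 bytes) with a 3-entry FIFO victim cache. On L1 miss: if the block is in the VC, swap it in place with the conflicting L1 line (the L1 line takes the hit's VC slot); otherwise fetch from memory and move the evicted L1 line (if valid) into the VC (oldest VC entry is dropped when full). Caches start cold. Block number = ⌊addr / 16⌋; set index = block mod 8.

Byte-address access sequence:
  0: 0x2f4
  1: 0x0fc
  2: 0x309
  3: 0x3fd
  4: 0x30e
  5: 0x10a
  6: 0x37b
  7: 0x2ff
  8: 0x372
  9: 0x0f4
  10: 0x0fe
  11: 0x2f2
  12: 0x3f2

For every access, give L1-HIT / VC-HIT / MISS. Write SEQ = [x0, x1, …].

SEQ = [MISS, MISS, MISS, MISS, L1-HIT, MISS, MISS, MISS, VC-HIT, MISS, L1-HIT, VC-HIT, VC-HIT]

0: 0x2f4 (blk 47, set 7) → MISS  vc=[]
1: 0xfc (blk 15, set 7) → MISS  vc=[47]
2: 0x309 (blk 48, set 0) → MISS  vc=[47]
3: 0x3fd (blk 63, set 7) → MISS  vc=[47, 15]
4: 0x30e (blk 48, set 0) → L1-HIT  vc=[47, 15]
5: 0x10a (blk 16, set 0) → MISS  vc=[47, 15, 48]
6: 0x37b (blk 55, set 7) → MISS  vc=[15, 48, 63]
7: 0x2ff (blk 47, set 7) → MISS  vc=[48, 63, 55]
8: 0x372 (blk 55, set 7) → VC-HIT  vc=[48, 63, 47]
9: 0xf4 (blk 15, set 7) → MISS  vc=[63, 47, 55]
10: 0xfe (blk 15, set 7) → L1-HIT  vc=[63, 47, 55]
11: 0x2f2 (blk 47, set 7) → VC-HIT  vc=[63, 15, 55]
12: 0x3f2 (blk 63, set 7) → VC-HIT  vc=[47, 15, 55]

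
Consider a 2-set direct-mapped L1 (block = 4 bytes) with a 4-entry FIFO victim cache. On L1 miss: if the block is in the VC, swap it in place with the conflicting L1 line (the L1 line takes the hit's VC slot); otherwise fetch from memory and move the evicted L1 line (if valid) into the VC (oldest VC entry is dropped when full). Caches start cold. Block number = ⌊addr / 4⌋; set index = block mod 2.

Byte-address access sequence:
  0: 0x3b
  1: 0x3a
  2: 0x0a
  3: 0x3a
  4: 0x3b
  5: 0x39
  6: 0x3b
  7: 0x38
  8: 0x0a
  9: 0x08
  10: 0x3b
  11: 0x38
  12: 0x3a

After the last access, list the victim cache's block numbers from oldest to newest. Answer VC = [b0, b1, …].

VC = [2]

0: 0x3b (blk 14, set 0) → MISS  vc=[]
1: 0x3a (blk 14, set 0) → L1-HIT  vc=[]
2: 0xa (blk 2, set 0) → MISS  vc=[14]
3: 0x3a (blk 14, set 0) → VC-HIT  vc=[2]
4: 0x3b (blk 14, set 0) → L1-HIT  vc=[2]
5: 0x39 (blk 14, set 0) → L1-HIT  vc=[2]
6: 0x3b (blk 14, set 0) → L1-HIT  vc=[2]
7: 0x38 (blk 14, set 0) → L1-HIT  vc=[2]
8: 0xa (blk 2, set 0) → VC-HIT  vc=[14]
9: 0x8 (blk 2, set 0) → L1-HIT  vc=[14]
10: 0x3b (blk 14, set 0) → VC-HIT  vc=[2]
11: 0x38 (blk 14, set 0) → L1-HIT  vc=[2]
12: 0x3a (blk 14, set 0) → L1-HIT  vc=[2]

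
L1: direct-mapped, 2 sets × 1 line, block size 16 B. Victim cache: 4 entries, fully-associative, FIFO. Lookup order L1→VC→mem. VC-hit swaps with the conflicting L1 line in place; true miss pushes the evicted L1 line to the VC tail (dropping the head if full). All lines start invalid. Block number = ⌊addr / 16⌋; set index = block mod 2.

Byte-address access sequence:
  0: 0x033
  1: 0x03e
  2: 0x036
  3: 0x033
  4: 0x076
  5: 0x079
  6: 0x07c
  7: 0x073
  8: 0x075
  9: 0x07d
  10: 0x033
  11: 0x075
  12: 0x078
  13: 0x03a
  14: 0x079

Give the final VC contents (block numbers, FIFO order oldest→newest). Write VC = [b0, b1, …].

VC = [3]

#0 0x33→b3/s1 MISS; vc=[]
#1 0x3e→b3/s1 L1-HIT; vc=[]
#2 0x36→b3/s1 L1-HIT; vc=[]
#3 0x33→b3/s1 L1-HIT; vc=[]
#4 0x76→b7/s1 MISS; vc=[3]
#5 0x79→b7/s1 L1-HIT; vc=[3]
#6 0x7c→b7/s1 L1-HIT; vc=[3]
#7 0x73→b7/s1 L1-HIT; vc=[3]
#8 0x75→b7/s1 L1-HIT; vc=[3]
#9 0x7d→b7/s1 L1-HIT; vc=[3]
#10 0x33→b3/s1 VC-HIT; vc=[7]
#11 0x75→b7/s1 VC-HIT; vc=[3]
#12 0x78→b7/s1 L1-HIT; vc=[3]
#13 0x3a→b3/s1 VC-HIT; vc=[7]
#14 0x79→b7/s1 VC-HIT; vc=[3]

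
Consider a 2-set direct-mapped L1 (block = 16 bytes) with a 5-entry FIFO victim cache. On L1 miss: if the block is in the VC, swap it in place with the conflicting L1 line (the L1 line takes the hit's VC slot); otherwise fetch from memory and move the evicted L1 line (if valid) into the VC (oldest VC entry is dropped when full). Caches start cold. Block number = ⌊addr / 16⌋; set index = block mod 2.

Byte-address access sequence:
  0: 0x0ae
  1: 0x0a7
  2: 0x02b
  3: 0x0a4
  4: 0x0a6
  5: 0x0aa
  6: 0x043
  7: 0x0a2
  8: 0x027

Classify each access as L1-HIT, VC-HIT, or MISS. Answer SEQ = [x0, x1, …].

  [0] addr=0xae blk=10 s=0: MISS | VC []
  [1] addr=0xa7 blk=10 s=0: L1-HIT | VC []
  [2] addr=0x2b blk=2 s=0: MISS | VC [10]
  [3] addr=0xa4 blk=10 s=0: VC-HIT | VC [2]
  [4] addr=0xa6 blk=10 s=0: L1-HIT | VC [2]
  [5] addr=0xaa blk=10 s=0: L1-HIT | VC [2]
  [6] addr=0x43 blk=4 s=0: MISS | VC [2, 10]
  [7] addr=0xa2 blk=10 s=0: VC-HIT | VC [2, 4]
  [8] addr=0x27 blk=2 s=0: VC-HIT | VC [10, 4]

SEQ = [MISS, L1-HIT, MISS, VC-HIT, L1-HIT, L1-HIT, MISS, VC-HIT, VC-HIT]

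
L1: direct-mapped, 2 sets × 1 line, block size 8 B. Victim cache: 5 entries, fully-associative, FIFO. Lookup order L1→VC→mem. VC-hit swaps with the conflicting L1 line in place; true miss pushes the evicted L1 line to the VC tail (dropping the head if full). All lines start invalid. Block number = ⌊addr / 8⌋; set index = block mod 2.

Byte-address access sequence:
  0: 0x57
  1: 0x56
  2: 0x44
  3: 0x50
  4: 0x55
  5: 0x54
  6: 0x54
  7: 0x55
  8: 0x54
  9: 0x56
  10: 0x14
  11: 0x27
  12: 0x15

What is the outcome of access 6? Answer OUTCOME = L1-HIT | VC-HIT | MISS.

OUTCOME = L1-HIT

  [0] addr=0x57 blk=10 s=0: MISS | VC []
  [1] addr=0x56 blk=10 s=0: L1-HIT | VC []
  [2] addr=0x44 blk=8 s=0: MISS | VC [10]
  [3] addr=0x50 blk=10 s=0: VC-HIT | VC [8]
  [4] addr=0x55 blk=10 s=0: L1-HIT | VC [8]
  [5] addr=0x54 blk=10 s=0: L1-HIT | VC [8]
  [6] addr=0x54 blk=10 s=0: L1-HIT | VC [8]
  [7] addr=0x55 blk=10 s=0: L1-HIT | VC [8]
  [8] addr=0x54 blk=10 s=0: L1-HIT | VC [8]
  [9] addr=0x56 blk=10 s=0: L1-HIT | VC [8]
  [10] addr=0x14 blk=2 s=0: MISS | VC [8, 10]
  [11] addr=0x27 blk=4 s=0: MISS | VC [8, 10, 2]
  [12] addr=0x15 blk=2 s=0: VC-HIT | VC [8, 10, 4]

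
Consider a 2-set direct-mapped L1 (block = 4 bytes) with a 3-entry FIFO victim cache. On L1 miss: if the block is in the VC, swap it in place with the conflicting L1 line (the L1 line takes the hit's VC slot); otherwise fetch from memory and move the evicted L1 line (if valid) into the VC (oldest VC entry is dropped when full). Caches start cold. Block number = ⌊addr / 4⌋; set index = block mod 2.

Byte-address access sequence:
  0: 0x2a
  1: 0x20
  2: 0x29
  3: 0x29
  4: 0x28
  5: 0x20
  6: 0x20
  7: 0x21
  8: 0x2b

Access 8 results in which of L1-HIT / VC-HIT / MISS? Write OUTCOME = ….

OUTCOME = VC-HIT

#0 0x2a→b10/s0 MISS; vc=[]
#1 0x20→b8/s0 MISS; vc=[10]
#2 0x29→b10/s0 VC-HIT; vc=[8]
#3 0x29→b10/s0 L1-HIT; vc=[8]
#4 0x28→b10/s0 L1-HIT; vc=[8]
#5 0x20→b8/s0 VC-HIT; vc=[10]
#6 0x20→b8/s0 L1-HIT; vc=[10]
#7 0x21→b8/s0 L1-HIT; vc=[10]
#8 0x2b→b10/s0 VC-HIT; vc=[8]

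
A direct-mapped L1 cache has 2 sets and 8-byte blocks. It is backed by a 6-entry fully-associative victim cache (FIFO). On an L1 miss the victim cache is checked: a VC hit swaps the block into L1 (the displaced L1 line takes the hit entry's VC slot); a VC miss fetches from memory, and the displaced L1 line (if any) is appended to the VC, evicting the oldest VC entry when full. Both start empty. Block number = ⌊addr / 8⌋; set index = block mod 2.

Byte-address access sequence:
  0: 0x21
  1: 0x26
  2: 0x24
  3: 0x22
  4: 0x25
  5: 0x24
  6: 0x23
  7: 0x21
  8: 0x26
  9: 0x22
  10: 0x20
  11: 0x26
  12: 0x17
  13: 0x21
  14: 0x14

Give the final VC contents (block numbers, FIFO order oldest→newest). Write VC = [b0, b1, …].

0: 0x21 (blk 4, set 0) → MISS  vc=[]
1: 0x26 (blk 4, set 0) → L1-HIT  vc=[]
2: 0x24 (blk 4, set 0) → L1-HIT  vc=[]
3: 0x22 (blk 4, set 0) → L1-HIT  vc=[]
4: 0x25 (blk 4, set 0) → L1-HIT  vc=[]
5: 0x24 (blk 4, set 0) → L1-HIT  vc=[]
6: 0x23 (blk 4, set 0) → L1-HIT  vc=[]
7: 0x21 (blk 4, set 0) → L1-HIT  vc=[]
8: 0x26 (blk 4, set 0) → L1-HIT  vc=[]
9: 0x22 (blk 4, set 0) → L1-HIT  vc=[]
10: 0x20 (blk 4, set 0) → L1-HIT  vc=[]
11: 0x26 (blk 4, set 0) → L1-HIT  vc=[]
12: 0x17 (blk 2, set 0) → MISS  vc=[4]
13: 0x21 (blk 4, set 0) → VC-HIT  vc=[2]
14: 0x14 (blk 2, set 0) → VC-HIT  vc=[4]

VC = [4]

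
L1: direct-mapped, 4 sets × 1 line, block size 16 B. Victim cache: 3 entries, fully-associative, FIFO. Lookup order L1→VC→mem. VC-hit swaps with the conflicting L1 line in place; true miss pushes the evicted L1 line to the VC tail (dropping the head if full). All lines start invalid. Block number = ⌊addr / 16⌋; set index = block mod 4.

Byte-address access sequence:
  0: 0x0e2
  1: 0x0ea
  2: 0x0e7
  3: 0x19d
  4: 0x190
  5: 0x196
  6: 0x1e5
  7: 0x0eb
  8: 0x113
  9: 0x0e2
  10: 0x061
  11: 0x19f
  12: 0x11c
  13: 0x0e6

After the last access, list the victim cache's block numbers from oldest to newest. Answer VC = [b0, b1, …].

0: 0xe2 (blk 14, set 2) → MISS  vc=[]
1: 0xea (blk 14, set 2) → L1-HIT  vc=[]
2: 0xe7 (blk 14, set 2) → L1-HIT  vc=[]
3: 0x19d (blk 25, set 1) → MISS  vc=[]
4: 0x190 (blk 25, set 1) → L1-HIT  vc=[]
5: 0x196 (blk 25, set 1) → L1-HIT  vc=[]
6: 0x1e5 (blk 30, set 2) → MISS  vc=[14]
7: 0xeb (blk 14, set 2) → VC-HIT  vc=[30]
8: 0x113 (blk 17, set 1) → MISS  vc=[30, 25]
9: 0xe2 (blk 14, set 2) → L1-HIT  vc=[30, 25]
10: 0x61 (blk 6, set 2) → MISS  vc=[30, 25, 14]
11: 0x19f (blk 25, set 1) → VC-HIT  vc=[30, 17, 14]
12: 0x11c (blk 17, set 1) → VC-HIT  vc=[30, 25, 14]
13: 0xe6 (blk 14, set 2) → VC-HIT  vc=[30, 25, 6]

VC = [30, 25, 6]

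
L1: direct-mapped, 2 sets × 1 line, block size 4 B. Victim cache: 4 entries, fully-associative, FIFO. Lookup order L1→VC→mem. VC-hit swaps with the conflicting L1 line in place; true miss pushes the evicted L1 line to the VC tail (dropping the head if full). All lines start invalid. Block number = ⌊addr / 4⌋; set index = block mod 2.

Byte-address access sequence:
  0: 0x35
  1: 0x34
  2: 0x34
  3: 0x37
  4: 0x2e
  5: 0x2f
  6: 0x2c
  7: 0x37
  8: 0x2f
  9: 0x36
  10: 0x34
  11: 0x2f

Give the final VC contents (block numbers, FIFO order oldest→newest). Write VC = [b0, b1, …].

0: 0x35 (blk 13, set 1) → MISS  vc=[]
1: 0x34 (blk 13, set 1) → L1-HIT  vc=[]
2: 0x34 (blk 13, set 1) → L1-HIT  vc=[]
3: 0x37 (blk 13, set 1) → L1-HIT  vc=[]
4: 0x2e (blk 11, set 1) → MISS  vc=[13]
5: 0x2f (blk 11, set 1) → L1-HIT  vc=[13]
6: 0x2c (blk 11, set 1) → L1-HIT  vc=[13]
7: 0x37 (blk 13, set 1) → VC-HIT  vc=[11]
8: 0x2f (blk 11, set 1) → VC-HIT  vc=[13]
9: 0x36 (blk 13, set 1) → VC-HIT  vc=[11]
10: 0x34 (blk 13, set 1) → L1-HIT  vc=[11]
11: 0x2f (blk 11, set 1) → VC-HIT  vc=[13]

VC = [13]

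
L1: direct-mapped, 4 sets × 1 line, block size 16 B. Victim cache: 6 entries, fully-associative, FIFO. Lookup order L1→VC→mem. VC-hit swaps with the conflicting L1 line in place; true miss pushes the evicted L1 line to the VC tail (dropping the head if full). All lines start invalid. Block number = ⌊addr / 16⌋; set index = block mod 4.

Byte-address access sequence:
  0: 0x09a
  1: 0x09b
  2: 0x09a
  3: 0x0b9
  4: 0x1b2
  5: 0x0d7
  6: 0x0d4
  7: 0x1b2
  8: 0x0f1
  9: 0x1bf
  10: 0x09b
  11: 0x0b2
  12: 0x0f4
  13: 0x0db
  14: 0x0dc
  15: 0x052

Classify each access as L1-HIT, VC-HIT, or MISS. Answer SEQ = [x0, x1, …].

#0 0x9a→b9/s1 MISS; vc=[]
#1 0x9b→b9/s1 L1-HIT; vc=[]
#2 0x9a→b9/s1 L1-HIT; vc=[]
#3 0xb9→b11/s3 MISS; vc=[]
#4 0x1b2→b27/s3 MISS; vc=[11]
#5 0xd7→b13/s1 MISS; vc=[11,9]
#6 0xd4→b13/s1 L1-HIT; vc=[11,9]
#7 0x1b2→b27/s3 L1-HIT; vc=[11,9]
#8 0xf1→b15/s3 MISS; vc=[11,9,27]
#9 0x1bf→b27/s3 VC-HIT; vc=[11,9,15]
#10 0x9b→b9/s1 VC-HIT; vc=[11,13,15]
#11 0xb2→b11/s3 VC-HIT; vc=[27,13,15]
#12 0xf4→b15/s3 VC-HIT; vc=[27,13,11]
#13 0xdb→b13/s1 VC-HIT; vc=[27,9,11]
#14 0xdc→b13/s1 L1-HIT; vc=[27,9,11]
#15 0x52→b5/s1 MISS; vc=[27,9,11,13]

SEQ = [MISS, L1-HIT, L1-HIT, MISS, MISS, MISS, L1-HIT, L1-HIT, MISS, VC-HIT, VC-HIT, VC-HIT, VC-HIT, VC-HIT, L1-HIT, MISS]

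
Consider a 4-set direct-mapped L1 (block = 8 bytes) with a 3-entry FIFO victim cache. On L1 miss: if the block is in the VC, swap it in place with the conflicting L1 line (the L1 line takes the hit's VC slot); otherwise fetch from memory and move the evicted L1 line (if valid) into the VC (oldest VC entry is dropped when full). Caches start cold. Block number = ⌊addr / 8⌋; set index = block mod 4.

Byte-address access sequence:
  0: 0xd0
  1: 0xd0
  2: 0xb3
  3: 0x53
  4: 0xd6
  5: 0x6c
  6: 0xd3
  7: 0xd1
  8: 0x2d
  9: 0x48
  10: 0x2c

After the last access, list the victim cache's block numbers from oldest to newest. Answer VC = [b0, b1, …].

#0 0xd0→b26/s2 MISS; vc=[]
#1 0xd0→b26/s2 L1-HIT; vc=[]
#2 0xb3→b22/s2 MISS; vc=[26]
#3 0x53→b10/s2 MISS; vc=[26,22]
#4 0xd6→b26/s2 VC-HIT; vc=[10,22]
#5 0x6c→b13/s1 MISS; vc=[10,22]
#6 0xd3→b26/s2 L1-HIT; vc=[10,22]
#7 0xd1→b26/s2 L1-HIT; vc=[10,22]
#8 0x2d→b5/s1 MISS; vc=[10,22,13]
#9 0x48→b9/s1 MISS; vc=[22,13,5]
#10 0x2c→b5/s1 VC-HIT; vc=[22,13,9]

VC = [22, 13, 9]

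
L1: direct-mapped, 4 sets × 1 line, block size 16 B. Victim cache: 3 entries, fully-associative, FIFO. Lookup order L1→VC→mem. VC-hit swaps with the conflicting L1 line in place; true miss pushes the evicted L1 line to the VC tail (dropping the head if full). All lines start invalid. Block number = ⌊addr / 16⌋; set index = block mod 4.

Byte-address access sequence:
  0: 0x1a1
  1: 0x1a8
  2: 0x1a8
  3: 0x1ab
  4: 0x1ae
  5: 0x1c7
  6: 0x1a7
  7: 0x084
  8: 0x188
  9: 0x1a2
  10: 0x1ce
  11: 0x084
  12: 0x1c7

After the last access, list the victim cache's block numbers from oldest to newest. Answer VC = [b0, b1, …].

VC = [24, 8]

0: 0x1a1 (blk 26, set 2) → MISS  vc=[]
1: 0x1a8 (blk 26, set 2) → L1-HIT  vc=[]
2: 0x1a8 (blk 26, set 2) → L1-HIT  vc=[]
3: 0x1ab (blk 26, set 2) → L1-HIT  vc=[]
4: 0x1ae (blk 26, set 2) → L1-HIT  vc=[]
5: 0x1c7 (blk 28, set 0) → MISS  vc=[]
6: 0x1a7 (blk 26, set 2) → L1-HIT  vc=[]
7: 0x84 (blk 8, set 0) → MISS  vc=[28]
8: 0x188 (blk 24, set 0) → MISS  vc=[28, 8]
9: 0x1a2 (blk 26, set 2) → L1-HIT  vc=[28, 8]
10: 0x1ce (blk 28, set 0) → VC-HIT  vc=[24, 8]
11: 0x84 (blk 8, set 0) → VC-HIT  vc=[24, 28]
12: 0x1c7 (blk 28, set 0) → VC-HIT  vc=[24, 8]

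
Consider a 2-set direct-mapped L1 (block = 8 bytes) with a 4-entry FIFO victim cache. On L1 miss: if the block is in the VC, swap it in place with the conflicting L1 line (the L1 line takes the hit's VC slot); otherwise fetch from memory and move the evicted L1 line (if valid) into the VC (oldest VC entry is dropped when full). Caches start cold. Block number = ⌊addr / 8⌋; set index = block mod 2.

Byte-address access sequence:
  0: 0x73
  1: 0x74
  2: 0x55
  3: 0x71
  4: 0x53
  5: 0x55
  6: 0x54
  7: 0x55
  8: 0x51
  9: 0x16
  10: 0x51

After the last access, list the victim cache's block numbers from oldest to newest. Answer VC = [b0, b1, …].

VC = [14, 2]

0: 0x73 (blk 14, set 0) → MISS  vc=[]
1: 0x74 (blk 14, set 0) → L1-HIT  vc=[]
2: 0x55 (blk 10, set 0) → MISS  vc=[14]
3: 0x71 (blk 14, set 0) → VC-HIT  vc=[10]
4: 0x53 (blk 10, set 0) → VC-HIT  vc=[14]
5: 0x55 (blk 10, set 0) → L1-HIT  vc=[14]
6: 0x54 (blk 10, set 0) → L1-HIT  vc=[14]
7: 0x55 (blk 10, set 0) → L1-HIT  vc=[14]
8: 0x51 (blk 10, set 0) → L1-HIT  vc=[14]
9: 0x16 (blk 2, set 0) → MISS  vc=[14, 10]
10: 0x51 (blk 10, set 0) → VC-HIT  vc=[14, 2]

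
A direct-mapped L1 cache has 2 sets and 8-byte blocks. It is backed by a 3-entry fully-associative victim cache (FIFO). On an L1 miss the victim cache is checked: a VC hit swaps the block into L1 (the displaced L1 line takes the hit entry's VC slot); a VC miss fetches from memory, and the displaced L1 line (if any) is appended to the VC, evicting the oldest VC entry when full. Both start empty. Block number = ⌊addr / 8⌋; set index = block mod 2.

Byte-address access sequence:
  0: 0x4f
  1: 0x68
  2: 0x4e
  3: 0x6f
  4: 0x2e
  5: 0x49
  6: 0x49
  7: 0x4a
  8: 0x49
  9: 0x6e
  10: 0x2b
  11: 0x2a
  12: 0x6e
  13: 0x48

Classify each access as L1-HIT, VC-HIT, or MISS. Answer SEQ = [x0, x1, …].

SEQ = [MISS, MISS, VC-HIT, VC-HIT, MISS, VC-HIT, L1-HIT, L1-HIT, L1-HIT, VC-HIT, VC-HIT, L1-HIT, VC-HIT, VC-HIT]

  [0] addr=0x4f blk=9 s=1: MISS | VC []
  [1] addr=0x68 blk=13 s=1: MISS | VC [9]
  [2] addr=0x4e blk=9 s=1: VC-HIT | VC [13]
  [3] addr=0x6f blk=13 s=1: VC-HIT | VC [9]
  [4] addr=0x2e blk=5 s=1: MISS | VC [9, 13]
  [5] addr=0x49 blk=9 s=1: VC-HIT | VC [5, 13]
  [6] addr=0x49 blk=9 s=1: L1-HIT | VC [5, 13]
  [7] addr=0x4a blk=9 s=1: L1-HIT | VC [5, 13]
  [8] addr=0x49 blk=9 s=1: L1-HIT | VC [5, 13]
  [9] addr=0x6e blk=13 s=1: VC-HIT | VC [5, 9]
  [10] addr=0x2b blk=5 s=1: VC-HIT | VC [13, 9]
  [11] addr=0x2a blk=5 s=1: L1-HIT | VC [13, 9]
  [12] addr=0x6e blk=13 s=1: VC-HIT | VC [5, 9]
  [13] addr=0x48 blk=9 s=1: VC-HIT | VC [5, 13]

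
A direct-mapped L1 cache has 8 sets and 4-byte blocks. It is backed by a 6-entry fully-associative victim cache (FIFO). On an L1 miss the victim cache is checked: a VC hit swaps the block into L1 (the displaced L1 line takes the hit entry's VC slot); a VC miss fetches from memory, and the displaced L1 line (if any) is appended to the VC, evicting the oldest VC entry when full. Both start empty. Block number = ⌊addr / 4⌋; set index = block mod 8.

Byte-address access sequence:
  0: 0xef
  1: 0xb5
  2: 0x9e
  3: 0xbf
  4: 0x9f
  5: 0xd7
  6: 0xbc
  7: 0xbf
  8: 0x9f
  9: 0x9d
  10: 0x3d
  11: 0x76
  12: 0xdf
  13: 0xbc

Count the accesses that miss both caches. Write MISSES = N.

#0 0xef→b59/s3 MISS; vc=[]
#1 0xb5→b45/s5 MISS; vc=[]
#2 0x9e→b39/s7 MISS; vc=[]
#3 0xbf→b47/s7 MISS; vc=[39]
#4 0x9f→b39/s7 VC-HIT; vc=[47]
#5 0xd7→b53/s5 MISS; vc=[47,45]
#6 0xbc→b47/s7 VC-HIT; vc=[39,45]
#7 0xbf→b47/s7 L1-HIT; vc=[39,45]
#8 0x9f→b39/s7 VC-HIT; vc=[47,45]
#9 0x9d→b39/s7 L1-HIT; vc=[47,45]
#10 0x3d→b15/s7 MISS; vc=[47,45,39]
#11 0x76→b29/s5 MISS; vc=[47,45,39,53]
#12 0xdf→b55/s7 MISS; vc=[47,45,39,53,15]
#13 0xbc→b47/s7 VC-HIT; vc=[55,45,39,53,15]

MISSES = 8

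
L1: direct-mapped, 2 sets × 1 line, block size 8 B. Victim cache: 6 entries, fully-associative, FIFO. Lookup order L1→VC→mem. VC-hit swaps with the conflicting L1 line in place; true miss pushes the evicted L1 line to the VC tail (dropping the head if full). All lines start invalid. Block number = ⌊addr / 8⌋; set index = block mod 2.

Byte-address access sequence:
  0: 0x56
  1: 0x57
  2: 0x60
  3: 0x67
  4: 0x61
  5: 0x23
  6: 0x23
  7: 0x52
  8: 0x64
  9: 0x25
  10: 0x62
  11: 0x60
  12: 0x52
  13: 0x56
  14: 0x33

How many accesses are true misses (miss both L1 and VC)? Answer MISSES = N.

MISSES = 4

  [0] addr=0x56 blk=10 s=0: MISS | VC []
  [1] addr=0x57 blk=10 s=0: L1-HIT | VC []
  [2] addr=0x60 blk=12 s=0: MISS | VC [10]
  [3] addr=0x67 blk=12 s=0: L1-HIT | VC [10]
  [4] addr=0x61 blk=12 s=0: L1-HIT | VC [10]
  [5] addr=0x23 blk=4 s=0: MISS | VC [10, 12]
  [6] addr=0x23 blk=4 s=0: L1-HIT | VC [10, 12]
  [7] addr=0x52 blk=10 s=0: VC-HIT | VC [4, 12]
  [8] addr=0x64 blk=12 s=0: VC-HIT | VC [4, 10]
  [9] addr=0x25 blk=4 s=0: VC-HIT | VC [12, 10]
  [10] addr=0x62 blk=12 s=0: VC-HIT | VC [4, 10]
  [11] addr=0x60 blk=12 s=0: L1-HIT | VC [4, 10]
  [12] addr=0x52 blk=10 s=0: VC-HIT | VC [4, 12]
  [13] addr=0x56 blk=10 s=0: L1-HIT | VC [4, 12]
  [14] addr=0x33 blk=6 s=0: MISS | VC [4, 12, 10]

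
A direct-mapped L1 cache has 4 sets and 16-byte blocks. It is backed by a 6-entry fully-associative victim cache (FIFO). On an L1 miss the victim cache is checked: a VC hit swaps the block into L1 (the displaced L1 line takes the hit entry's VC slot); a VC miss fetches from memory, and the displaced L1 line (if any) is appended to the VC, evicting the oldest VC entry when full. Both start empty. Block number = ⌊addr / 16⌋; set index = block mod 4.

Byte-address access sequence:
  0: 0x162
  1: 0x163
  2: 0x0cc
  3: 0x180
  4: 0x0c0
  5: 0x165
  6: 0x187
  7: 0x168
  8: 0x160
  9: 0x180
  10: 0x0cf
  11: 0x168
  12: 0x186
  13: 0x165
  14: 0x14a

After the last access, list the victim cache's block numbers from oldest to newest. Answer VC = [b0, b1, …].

0: 0x162 (blk 22, set 2) → MISS  vc=[]
1: 0x163 (blk 22, set 2) → L1-HIT  vc=[]
2: 0xcc (blk 12, set 0) → MISS  vc=[]
3: 0x180 (blk 24, set 0) → MISS  vc=[12]
4: 0xc0 (blk 12, set 0) → VC-HIT  vc=[24]
5: 0x165 (blk 22, set 2) → L1-HIT  vc=[24]
6: 0x187 (blk 24, set 0) → VC-HIT  vc=[12]
7: 0x168 (blk 22, set 2) → L1-HIT  vc=[12]
8: 0x160 (blk 22, set 2) → L1-HIT  vc=[12]
9: 0x180 (blk 24, set 0) → L1-HIT  vc=[12]
10: 0xcf (blk 12, set 0) → VC-HIT  vc=[24]
11: 0x168 (blk 22, set 2) → L1-HIT  vc=[24]
12: 0x186 (blk 24, set 0) → VC-HIT  vc=[12]
13: 0x165 (blk 22, set 2) → L1-HIT  vc=[12]
14: 0x14a (blk 20, set 0) → MISS  vc=[12, 24]

VC = [12, 24]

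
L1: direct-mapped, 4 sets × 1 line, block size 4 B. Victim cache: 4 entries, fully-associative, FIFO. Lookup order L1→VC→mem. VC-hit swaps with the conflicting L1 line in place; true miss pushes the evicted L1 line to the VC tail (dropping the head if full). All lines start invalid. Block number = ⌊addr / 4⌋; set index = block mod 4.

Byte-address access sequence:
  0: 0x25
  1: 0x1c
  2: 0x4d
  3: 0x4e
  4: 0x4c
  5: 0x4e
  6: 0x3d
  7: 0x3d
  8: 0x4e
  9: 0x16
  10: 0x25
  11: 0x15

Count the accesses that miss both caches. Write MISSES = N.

  [0] addr=0x25 blk=9 s=1: MISS | VC []
  [1] addr=0x1c blk=7 s=3: MISS | VC []
  [2] addr=0x4d blk=19 s=3: MISS | VC [7]
  [3] addr=0x4e blk=19 s=3: L1-HIT | VC [7]
  [4] addr=0x4c blk=19 s=3: L1-HIT | VC [7]
  [5] addr=0x4e blk=19 s=3: L1-HIT | VC [7]
  [6] addr=0x3d blk=15 s=3: MISS | VC [7, 19]
  [7] addr=0x3d blk=15 s=3: L1-HIT | VC [7, 19]
  [8] addr=0x4e blk=19 s=3: VC-HIT | VC [7, 15]
  [9] addr=0x16 blk=5 s=1: MISS | VC [7, 15, 9]
  [10] addr=0x25 blk=9 s=1: VC-HIT | VC [7, 15, 5]
  [11] addr=0x15 blk=5 s=1: VC-HIT | VC [7, 15, 9]

MISSES = 5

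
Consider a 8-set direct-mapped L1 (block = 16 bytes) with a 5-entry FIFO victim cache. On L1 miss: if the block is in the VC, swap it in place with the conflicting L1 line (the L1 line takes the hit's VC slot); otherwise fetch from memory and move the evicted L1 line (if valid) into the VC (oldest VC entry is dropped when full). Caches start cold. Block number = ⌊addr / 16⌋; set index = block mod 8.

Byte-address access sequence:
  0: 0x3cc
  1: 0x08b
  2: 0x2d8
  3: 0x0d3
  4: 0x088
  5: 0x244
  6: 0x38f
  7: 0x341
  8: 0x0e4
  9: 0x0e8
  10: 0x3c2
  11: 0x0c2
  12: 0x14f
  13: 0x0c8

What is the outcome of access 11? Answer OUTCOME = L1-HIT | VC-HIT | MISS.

#0 0x3cc→b60/s4 MISS; vc=[]
#1 0x8b→b8/s0 MISS; vc=[]
#2 0x2d8→b45/s5 MISS; vc=[]
#3 0xd3→b13/s5 MISS; vc=[45]
#4 0x88→b8/s0 L1-HIT; vc=[45]
#5 0x244→b36/s4 MISS; vc=[45,60]
#6 0x38f→b56/s0 MISS; vc=[45,60,8]
#7 0x341→b52/s4 MISS; vc=[45,60,8,36]
#8 0xe4→b14/s6 MISS; vc=[45,60,8,36]
#9 0xe8→b14/s6 L1-HIT; vc=[45,60,8,36]
#10 0x3c2→b60/s4 VC-HIT; vc=[45,52,8,36]
#11 0xc2→b12/s4 MISS; vc=[45,52,8,36,60]
#12 0x14f→b20/s4 MISS; vc=[52,8,36,60,12]
#13 0xc8→b12/s4 VC-HIT; vc=[52,8,36,60,20]

OUTCOME = MISS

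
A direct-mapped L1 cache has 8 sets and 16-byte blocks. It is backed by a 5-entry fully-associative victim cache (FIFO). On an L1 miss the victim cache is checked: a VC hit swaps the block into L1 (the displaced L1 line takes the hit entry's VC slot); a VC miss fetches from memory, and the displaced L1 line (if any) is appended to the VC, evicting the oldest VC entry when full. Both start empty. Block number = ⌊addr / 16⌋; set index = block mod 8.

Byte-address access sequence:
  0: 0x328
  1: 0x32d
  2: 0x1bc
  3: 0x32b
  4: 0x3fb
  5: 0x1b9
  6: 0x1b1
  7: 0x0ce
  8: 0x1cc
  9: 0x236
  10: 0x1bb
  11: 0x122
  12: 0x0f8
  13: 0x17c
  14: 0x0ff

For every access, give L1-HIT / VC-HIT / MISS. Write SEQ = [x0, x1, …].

0: 0x328 (blk 50, set 2) → MISS  vc=[]
1: 0x32d (blk 50, set 2) → L1-HIT  vc=[]
2: 0x1bc (blk 27, set 3) → MISS  vc=[]
3: 0x32b (blk 50, set 2) → L1-HIT  vc=[]
4: 0x3fb (blk 63, set 7) → MISS  vc=[]
5: 0x1b9 (blk 27, set 3) → L1-HIT  vc=[]
6: 0x1b1 (blk 27, set 3) → L1-HIT  vc=[]
7: 0xce (blk 12, set 4) → MISS  vc=[]
8: 0x1cc (blk 28, set 4) → MISS  vc=[12]
9: 0x236 (blk 35, set 3) → MISS  vc=[12, 27]
10: 0x1bb (blk 27, set 3) → VC-HIT  vc=[12, 35]
11: 0x122 (blk 18, set 2) → MISS  vc=[12, 35, 50]
12: 0xf8 (blk 15, set 7) → MISS  vc=[12, 35, 50, 63]
13: 0x17c (blk 23, set 7) → MISS  vc=[12, 35, 50, 63, 15]
14: 0xff (blk 15, set 7) → VC-HIT  vc=[12, 35, 50, 63, 23]

SEQ = [MISS, L1-HIT, MISS, L1-HIT, MISS, L1-HIT, L1-HIT, MISS, MISS, MISS, VC-HIT, MISS, MISS, MISS, VC-HIT]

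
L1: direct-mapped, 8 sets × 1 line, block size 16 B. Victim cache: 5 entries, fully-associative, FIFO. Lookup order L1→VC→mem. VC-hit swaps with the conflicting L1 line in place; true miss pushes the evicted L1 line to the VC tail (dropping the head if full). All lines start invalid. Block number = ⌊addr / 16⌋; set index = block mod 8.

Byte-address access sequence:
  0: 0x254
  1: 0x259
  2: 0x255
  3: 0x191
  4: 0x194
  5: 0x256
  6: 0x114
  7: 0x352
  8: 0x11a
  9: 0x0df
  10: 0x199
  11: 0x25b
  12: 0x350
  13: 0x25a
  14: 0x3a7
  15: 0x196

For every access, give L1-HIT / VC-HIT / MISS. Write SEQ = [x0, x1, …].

SEQ = [MISS, L1-HIT, L1-HIT, MISS, L1-HIT, L1-HIT, MISS, MISS, L1-HIT, MISS, VC-HIT, VC-HIT, VC-HIT, VC-HIT, MISS, L1-HIT]

0: 0x254 (blk 37, set 5) → MISS  vc=[]
1: 0x259 (blk 37, set 5) → L1-HIT  vc=[]
2: 0x255 (blk 37, set 5) → L1-HIT  vc=[]
3: 0x191 (blk 25, set 1) → MISS  vc=[]
4: 0x194 (blk 25, set 1) → L1-HIT  vc=[]
5: 0x256 (blk 37, set 5) → L1-HIT  vc=[]
6: 0x114 (blk 17, set 1) → MISS  vc=[25]
7: 0x352 (blk 53, set 5) → MISS  vc=[25, 37]
8: 0x11a (blk 17, set 1) → L1-HIT  vc=[25, 37]
9: 0xdf (blk 13, set 5) → MISS  vc=[25, 37, 53]
10: 0x199 (blk 25, set 1) → VC-HIT  vc=[17, 37, 53]
11: 0x25b (blk 37, set 5) → VC-HIT  vc=[17, 13, 53]
12: 0x350 (blk 53, set 5) → VC-HIT  vc=[17, 13, 37]
13: 0x25a (blk 37, set 5) → VC-HIT  vc=[17, 13, 53]
14: 0x3a7 (blk 58, set 2) → MISS  vc=[17, 13, 53]
15: 0x196 (blk 25, set 1) → L1-HIT  vc=[17, 13, 53]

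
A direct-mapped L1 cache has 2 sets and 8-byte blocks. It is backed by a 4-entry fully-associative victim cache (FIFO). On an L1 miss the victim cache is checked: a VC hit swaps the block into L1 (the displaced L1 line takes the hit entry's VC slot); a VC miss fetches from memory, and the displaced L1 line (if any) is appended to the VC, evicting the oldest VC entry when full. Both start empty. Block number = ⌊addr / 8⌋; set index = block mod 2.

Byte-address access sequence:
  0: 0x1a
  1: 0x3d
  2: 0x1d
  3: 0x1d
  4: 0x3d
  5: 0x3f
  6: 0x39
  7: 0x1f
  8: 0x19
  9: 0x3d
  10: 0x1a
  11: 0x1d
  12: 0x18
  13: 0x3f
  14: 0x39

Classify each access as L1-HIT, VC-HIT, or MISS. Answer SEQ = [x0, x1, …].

0: 0x1a (blk 3, set 1) → MISS  vc=[]
1: 0x3d (blk 7, set 1) → MISS  vc=[3]
2: 0x1d (blk 3, set 1) → VC-HIT  vc=[7]
3: 0x1d (blk 3, set 1) → L1-HIT  vc=[7]
4: 0x3d (blk 7, set 1) → VC-HIT  vc=[3]
5: 0x3f (blk 7, set 1) → L1-HIT  vc=[3]
6: 0x39 (blk 7, set 1) → L1-HIT  vc=[3]
7: 0x1f (blk 3, set 1) → VC-HIT  vc=[7]
8: 0x19 (blk 3, set 1) → L1-HIT  vc=[7]
9: 0x3d (blk 7, set 1) → VC-HIT  vc=[3]
10: 0x1a (blk 3, set 1) → VC-HIT  vc=[7]
11: 0x1d (blk 3, set 1) → L1-HIT  vc=[7]
12: 0x18 (blk 3, set 1) → L1-HIT  vc=[7]
13: 0x3f (blk 7, set 1) → VC-HIT  vc=[3]
14: 0x39 (blk 7, set 1) → L1-HIT  vc=[3]

SEQ = [MISS, MISS, VC-HIT, L1-HIT, VC-HIT, L1-HIT, L1-HIT, VC-HIT, L1-HIT, VC-HIT, VC-HIT, L1-HIT, L1-HIT, VC-HIT, L1-HIT]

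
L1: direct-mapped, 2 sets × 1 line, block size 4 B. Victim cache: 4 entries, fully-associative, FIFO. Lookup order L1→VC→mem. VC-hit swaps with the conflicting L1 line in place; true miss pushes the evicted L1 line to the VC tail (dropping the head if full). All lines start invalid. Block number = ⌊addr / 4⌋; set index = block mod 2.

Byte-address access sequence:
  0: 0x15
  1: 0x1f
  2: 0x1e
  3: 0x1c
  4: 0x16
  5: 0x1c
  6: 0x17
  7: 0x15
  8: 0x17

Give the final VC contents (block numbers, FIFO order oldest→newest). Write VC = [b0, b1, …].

#0 0x15→b5/s1 MISS; vc=[]
#1 0x1f→b7/s1 MISS; vc=[5]
#2 0x1e→b7/s1 L1-HIT; vc=[5]
#3 0x1c→b7/s1 L1-HIT; vc=[5]
#4 0x16→b5/s1 VC-HIT; vc=[7]
#5 0x1c→b7/s1 VC-HIT; vc=[5]
#6 0x17→b5/s1 VC-HIT; vc=[7]
#7 0x15→b5/s1 L1-HIT; vc=[7]
#8 0x17→b5/s1 L1-HIT; vc=[7]

VC = [7]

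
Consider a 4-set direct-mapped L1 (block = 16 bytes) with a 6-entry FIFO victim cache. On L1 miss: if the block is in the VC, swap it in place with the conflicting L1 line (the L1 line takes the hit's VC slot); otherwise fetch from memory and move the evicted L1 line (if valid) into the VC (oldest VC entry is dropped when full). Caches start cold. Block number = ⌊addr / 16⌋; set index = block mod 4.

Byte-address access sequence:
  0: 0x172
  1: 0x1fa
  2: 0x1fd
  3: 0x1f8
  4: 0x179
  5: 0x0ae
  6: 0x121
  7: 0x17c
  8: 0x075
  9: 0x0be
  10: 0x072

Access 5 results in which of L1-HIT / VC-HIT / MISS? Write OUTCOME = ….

  [0] addr=0x172 blk=23 s=3: MISS | VC []
  [1] addr=0x1fa blk=31 s=3: MISS | VC [23]
  [2] addr=0x1fd blk=31 s=3: L1-HIT | VC [23]
  [3] addr=0x1f8 blk=31 s=3: L1-HIT | VC [23]
  [4] addr=0x179 blk=23 s=3: VC-HIT | VC [31]
  [5] addr=0xae blk=10 s=2: MISS | VC [31]
  [6] addr=0x121 blk=18 s=2: MISS | VC [31, 10]
  [7] addr=0x17c blk=23 s=3: L1-HIT | VC [31, 10]
  [8] addr=0x75 blk=7 s=3: MISS | VC [31, 10, 23]
  [9] addr=0xbe blk=11 s=3: MISS | VC [31, 10, 23, 7]
  [10] addr=0x72 blk=7 s=3: VC-HIT | VC [31, 10, 23, 11]

OUTCOME = MISS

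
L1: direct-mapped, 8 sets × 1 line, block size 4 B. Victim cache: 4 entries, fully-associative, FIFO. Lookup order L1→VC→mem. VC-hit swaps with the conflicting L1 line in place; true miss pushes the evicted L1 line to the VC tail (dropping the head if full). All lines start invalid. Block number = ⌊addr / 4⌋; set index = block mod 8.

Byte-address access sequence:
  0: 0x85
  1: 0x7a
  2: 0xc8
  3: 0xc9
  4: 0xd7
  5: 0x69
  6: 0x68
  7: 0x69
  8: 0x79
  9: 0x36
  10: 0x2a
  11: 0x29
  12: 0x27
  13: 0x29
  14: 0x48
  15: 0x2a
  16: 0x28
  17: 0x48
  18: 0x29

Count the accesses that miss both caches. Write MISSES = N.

  [0] addr=0x85 blk=33 s=1: MISS | VC []
  [1] addr=0x7a blk=30 s=6: MISS | VC []
  [2] addr=0xc8 blk=50 s=2: MISS | VC []
  [3] addr=0xc9 blk=50 s=2: L1-HIT | VC []
  [4] addr=0xd7 blk=53 s=5: MISS | VC []
  [5] addr=0x69 blk=26 s=2: MISS | VC [50]
  [6] addr=0x68 blk=26 s=2: L1-HIT | VC [50]
  [7] addr=0x69 blk=26 s=2: L1-HIT | VC [50]
  [8] addr=0x79 blk=30 s=6: L1-HIT | VC [50]
  [9] addr=0x36 blk=13 s=5: MISS | VC [50, 53]
  [10] addr=0x2a blk=10 s=2: MISS | VC [50, 53, 26]
  [11] addr=0x29 blk=10 s=2: L1-HIT | VC [50, 53, 26]
  [12] addr=0x27 blk=9 s=1: MISS | VC [50, 53, 26, 33]
  [13] addr=0x29 blk=10 s=2: L1-HIT | VC [50, 53, 26, 33]
  [14] addr=0x48 blk=18 s=2: MISS | VC [53, 26, 33, 10]
  [15] addr=0x2a blk=10 s=2: VC-HIT | VC [53, 26, 33, 18]
  [16] addr=0x28 blk=10 s=2: L1-HIT | VC [53, 26, 33, 18]
  [17] addr=0x48 blk=18 s=2: VC-HIT | VC [53, 26, 33, 10]
  [18] addr=0x29 blk=10 s=2: VC-HIT | VC [53, 26, 33, 18]

MISSES = 9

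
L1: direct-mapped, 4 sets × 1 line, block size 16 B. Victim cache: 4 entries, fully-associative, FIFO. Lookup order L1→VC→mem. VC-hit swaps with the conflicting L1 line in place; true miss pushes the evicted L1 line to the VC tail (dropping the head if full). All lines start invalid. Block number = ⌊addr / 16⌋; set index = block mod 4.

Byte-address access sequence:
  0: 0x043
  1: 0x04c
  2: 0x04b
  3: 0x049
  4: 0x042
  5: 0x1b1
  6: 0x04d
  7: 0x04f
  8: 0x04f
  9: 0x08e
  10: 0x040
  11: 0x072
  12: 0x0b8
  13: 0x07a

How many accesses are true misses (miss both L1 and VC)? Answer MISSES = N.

0: 0x43 (blk 4, set 0) → MISS  vc=[]
1: 0x4c (blk 4, set 0) → L1-HIT  vc=[]
2: 0x4b (blk 4, set 0) → L1-HIT  vc=[]
3: 0x49 (blk 4, set 0) → L1-HIT  vc=[]
4: 0x42 (blk 4, set 0) → L1-HIT  vc=[]
5: 0x1b1 (blk 27, set 3) → MISS  vc=[]
6: 0x4d (blk 4, set 0) → L1-HIT  vc=[]
7: 0x4f (blk 4, set 0) → L1-HIT  vc=[]
8: 0x4f (blk 4, set 0) → L1-HIT  vc=[]
9: 0x8e (blk 8, set 0) → MISS  vc=[4]
10: 0x40 (blk 4, set 0) → VC-HIT  vc=[8]
11: 0x72 (blk 7, set 3) → MISS  vc=[8, 27]
12: 0xb8 (blk 11, set 3) → MISS  vc=[8, 27, 7]
13: 0x7a (blk 7, set 3) → VC-HIT  vc=[8, 27, 11]

MISSES = 5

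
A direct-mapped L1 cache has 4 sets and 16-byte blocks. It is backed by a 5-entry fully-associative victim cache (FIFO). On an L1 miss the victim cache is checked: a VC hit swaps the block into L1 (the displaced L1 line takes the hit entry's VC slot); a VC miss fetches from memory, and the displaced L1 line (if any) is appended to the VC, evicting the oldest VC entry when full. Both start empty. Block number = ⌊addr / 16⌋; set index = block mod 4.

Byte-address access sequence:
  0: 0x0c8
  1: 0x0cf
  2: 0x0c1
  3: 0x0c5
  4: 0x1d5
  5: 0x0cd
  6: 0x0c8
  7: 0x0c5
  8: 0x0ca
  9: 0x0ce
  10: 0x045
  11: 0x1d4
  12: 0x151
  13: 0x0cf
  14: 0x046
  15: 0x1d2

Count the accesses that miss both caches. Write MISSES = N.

MISSES = 4

0: 0xc8 (blk 12, set 0) → MISS  vc=[]
1: 0xcf (blk 12, set 0) → L1-HIT  vc=[]
2: 0xc1 (blk 12, set 0) → L1-HIT  vc=[]
3: 0xc5 (blk 12, set 0) → L1-HIT  vc=[]
4: 0x1d5 (blk 29, set 1) → MISS  vc=[]
5: 0xcd (blk 12, set 0) → L1-HIT  vc=[]
6: 0xc8 (blk 12, set 0) → L1-HIT  vc=[]
7: 0xc5 (blk 12, set 0) → L1-HIT  vc=[]
8: 0xca (blk 12, set 0) → L1-HIT  vc=[]
9: 0xce (blk 12, set 0) → L1-HIT  vc=[]
10: 0x45 (blk 4, set 0) → MISS  vc=[12]
11: 0x1d4 (blk 29, set 1) → L1-HIT  vc=[12]
12: 0x151 (blk 21, set 1) → MISS  vc=[12, 29]
13: 0xcf (blk 12, set 0) → VC-HIT  vc=[4, 29]
14: 0x46 (blk 4, set 0) → VC-HIT  vc=[12, 29]
15: 0x1d2 (blk 29, set 1) → VC-HIT  vc=[12, 21]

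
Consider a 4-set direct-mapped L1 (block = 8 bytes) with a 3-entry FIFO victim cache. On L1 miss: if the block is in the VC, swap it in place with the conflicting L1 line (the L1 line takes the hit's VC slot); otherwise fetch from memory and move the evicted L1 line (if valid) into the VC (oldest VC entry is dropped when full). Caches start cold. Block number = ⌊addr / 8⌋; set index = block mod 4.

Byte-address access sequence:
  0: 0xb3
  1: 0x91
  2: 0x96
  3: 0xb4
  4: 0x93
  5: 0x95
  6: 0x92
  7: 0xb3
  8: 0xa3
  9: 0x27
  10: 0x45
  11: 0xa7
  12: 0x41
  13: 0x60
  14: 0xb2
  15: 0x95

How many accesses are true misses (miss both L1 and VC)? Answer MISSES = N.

MISSES = 7

0: 0xb3 (blk 22, set 2) → MISS  vc=[]
1: 0x91 (blk 18, set 2) → MISS  vc=[22]
2: 0x96 (blk 18, set 2) → L1-HIT  vc=[22]
3: 0xb4 (blk 22, set 2) → VC-HIT  vc=[18]
4: 0x93 (blk 18, set 2) → VC-HIT  vc=[22]
5: 0x95 (blk 18, set 2) → L1-HIT  vc=[22]
6: 0x92 (blk 18, set 2) → L1-HIT  vc=[22]
7: 0xb3 (blk 22, set 2) → VC-HIT  vc=[18]
8: 0xa3 (blk 20, set 0) → MISS  vc=[18]
9: 0x27 (blk 4, set 0) → MISS  vc=[18, 20]
10: 0x45 (blk 8, set 0) → MISS  vc=[18, 20, 4]
11: 0xa7 (blk 20, set 0) → VC-HIT  vc=[18, 8, 4]
12: 0x41 (blk 8, set 0) → VC-HIT  vc=[18, 20, 4]
13: 0x60 (blk 12, set 0) → MISS  vc=[20, 4, 8]
14: 0xb2 (blk 22, set 2) → L1-HIT  vc=[20, 4, 8]
15: 0x95 (blk 18, set 2) → MISS  vc=[4, 8, 22]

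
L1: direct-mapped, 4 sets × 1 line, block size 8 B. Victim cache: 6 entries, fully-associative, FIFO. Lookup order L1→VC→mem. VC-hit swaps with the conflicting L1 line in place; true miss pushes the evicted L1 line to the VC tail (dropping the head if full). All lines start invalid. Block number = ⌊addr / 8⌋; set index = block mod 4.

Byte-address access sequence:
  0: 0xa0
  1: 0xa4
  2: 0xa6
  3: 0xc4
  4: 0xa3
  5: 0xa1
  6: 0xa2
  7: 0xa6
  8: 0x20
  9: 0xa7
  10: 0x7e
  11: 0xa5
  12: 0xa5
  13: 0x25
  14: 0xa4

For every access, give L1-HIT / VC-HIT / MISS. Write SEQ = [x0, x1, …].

SEQ = [MISS, L1-HIT, L1-HIT, MISS, VC-HIT, L1-HIT, L1-HIT, L1-HIT, MISS, VC-HIT, MISS, L1-HIT, L1-HIT, VC-HIT, VC-HIT]

0: 0xa0 (blk 20, set 0) → MISS  vc=[]
1: 0xa4 (blk 20, set 0) → L1-HIT  vc=[]
2: 0xa6 (blk 20, set 0) → L1-HIT  vc=[]
3: 0xc4 (blk 24, set 0) → MISS  vc=[20]
4: 0xa3 (blk 20, set 0) → VC-HIT  vc=[24]
5: 0xa1 (blk 20, set 0) → L1-HIT  vc=[24]
6: 0xa2 (blk 20, set 0) → L1-HIT  vc=[24]
7: 0xa6 (blk 20, set 0) → L1-HIT  vc=[24]
8: 0x20 (blk 4, set 0) → MISS  vc=[24, 20]
9: 0xa7 (blk 20, set 0) → VC-HIT  vc=[24, 4]
10: 0x7e (blk 15, set 3) → MISS  vc=[24, 4]
11: 0xa5 (blk 20, set 0) → L1-HIT  vc=[24, 4]
12: 0xa5 (blk 20, set 0) → L1-HIT  vc=[24, 4]
13: 0x25 (blk 4, set 0) → VC-HIT  vc=[24, 20]
14: 0xa4 (blk 20, set 0) → VC-HIT  vc=[24, 4]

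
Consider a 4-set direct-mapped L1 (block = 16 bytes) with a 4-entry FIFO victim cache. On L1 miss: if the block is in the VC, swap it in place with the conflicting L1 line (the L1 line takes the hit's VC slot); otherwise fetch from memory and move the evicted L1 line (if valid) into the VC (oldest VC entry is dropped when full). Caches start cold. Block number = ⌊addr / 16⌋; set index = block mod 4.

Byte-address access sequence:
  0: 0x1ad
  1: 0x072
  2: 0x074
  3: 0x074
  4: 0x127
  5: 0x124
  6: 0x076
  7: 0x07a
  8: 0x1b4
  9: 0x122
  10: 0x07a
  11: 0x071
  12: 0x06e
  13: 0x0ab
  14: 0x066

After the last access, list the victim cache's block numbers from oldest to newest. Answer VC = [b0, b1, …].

VC = [26, 27, 18, 10]

0: 0x1ad (blk 26, set 2) → MISS  vc=[]
1: 0x72 (blk 7, set 3) → MISS  vc=[]
2: 0x74 (blk 7, set 3) → L1-HIT  vc=[]
3: 0x74 (blk 7, set 3) → L1-HIT  vc=[]
4: 0x127 (blk 18, set 2) → MISS  vc=[26]
5: 0x124 (blk 18, set 2) → L1-HIT  vc=[26]
6: 0x76 (blk 7, set 3) → L1-HIT  vc=[26]
7: 0x7a (blk 7, set 3) → L1-HIT  vc=[26]
8: 0x1b4 (blk 27, set 3) → MISS  vc=[26, 7]
9: 0x122 (blk 18, set 2) → L1-HIT  vc=[26, 7]
10: 0x7a (blk 7, set 3) → VC-HIT  vc=[26, 27]
11: 0x71 (blk 7, set 3) → L1-HIT  vc=[26, 27]
12: 0x6e (blk 6, set 2) → MISS  vc=[26, 27, 18]
13: 0xab (blk 10, set 2) → MISS  vc=[26, 27, 18, 6]
14: 0x66 (blk 6, set 2) → VC-HIT  vc=[26, 27, 18, 10]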